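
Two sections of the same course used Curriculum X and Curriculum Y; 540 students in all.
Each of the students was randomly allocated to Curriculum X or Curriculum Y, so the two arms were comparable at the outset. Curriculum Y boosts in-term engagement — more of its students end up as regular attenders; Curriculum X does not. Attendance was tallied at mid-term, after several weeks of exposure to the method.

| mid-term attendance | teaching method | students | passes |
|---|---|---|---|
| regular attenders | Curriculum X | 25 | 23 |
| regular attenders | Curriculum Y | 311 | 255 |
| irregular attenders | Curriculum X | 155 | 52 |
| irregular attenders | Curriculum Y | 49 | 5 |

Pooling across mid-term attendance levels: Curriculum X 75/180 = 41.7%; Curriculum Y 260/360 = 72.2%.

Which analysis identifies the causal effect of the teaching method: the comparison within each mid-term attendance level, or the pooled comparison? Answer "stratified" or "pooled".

pooled

Curriculum X is higher inside every mid-term attendance stratum but Curriculum Y is higher in aggregate. Whether to stratify depends on how mid-term attendance relates to the teaching method.
The distribution of mid-term attendance is itself part of what the teaching method does — it is an intermediate outcome. Holding it fixed would remove that part of the effect; the total effect is the pooled difference.
Pooled: Curriculum X 41.7% vs Curriculum Y 72.2%; Curriculum Y is higher overall.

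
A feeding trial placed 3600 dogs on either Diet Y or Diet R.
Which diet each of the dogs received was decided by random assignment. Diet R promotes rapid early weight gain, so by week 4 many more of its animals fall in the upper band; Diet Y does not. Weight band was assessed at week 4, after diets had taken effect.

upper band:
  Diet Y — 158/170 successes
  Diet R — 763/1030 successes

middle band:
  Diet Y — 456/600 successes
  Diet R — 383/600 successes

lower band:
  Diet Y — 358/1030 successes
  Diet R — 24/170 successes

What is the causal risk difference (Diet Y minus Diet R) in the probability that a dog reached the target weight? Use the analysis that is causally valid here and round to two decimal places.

The week-4 weight band-specific comparison favours Diet Y throughout, but the pooled figures favour Diet R. The question is whether to condition on week-4 weight band.
Week-4 weight band is recorded after the diet and is itself shifted by it — it sits on the causal path from diet to outcome. Conditioning on a mediator would strip out part of the effect we want; the pooled comparison gives the total causal effect.
The causal difference is the pooled difference: 0.540 − 0.650 = -0.110.

-0.11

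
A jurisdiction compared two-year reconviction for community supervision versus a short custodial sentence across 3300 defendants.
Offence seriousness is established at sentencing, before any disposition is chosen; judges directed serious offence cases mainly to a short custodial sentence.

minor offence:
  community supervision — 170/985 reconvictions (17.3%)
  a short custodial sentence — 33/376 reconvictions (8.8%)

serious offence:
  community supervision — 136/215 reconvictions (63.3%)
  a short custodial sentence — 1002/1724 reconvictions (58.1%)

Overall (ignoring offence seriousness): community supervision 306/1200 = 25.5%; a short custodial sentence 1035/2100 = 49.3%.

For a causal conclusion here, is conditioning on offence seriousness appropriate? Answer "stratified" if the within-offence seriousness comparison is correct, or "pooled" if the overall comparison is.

stratified

The imbalance in offence seriousness arose from how defendants were allocated, not from anything the disposition did; and offence seriousness independently affects the outcome. The pooled gap is confounded — condition on offence seriousness.
Within each level — minor offence: 17.3% vs 8.8%; serious offence: 63.3% vs 58.1% — a short custodial sentence is lower every time.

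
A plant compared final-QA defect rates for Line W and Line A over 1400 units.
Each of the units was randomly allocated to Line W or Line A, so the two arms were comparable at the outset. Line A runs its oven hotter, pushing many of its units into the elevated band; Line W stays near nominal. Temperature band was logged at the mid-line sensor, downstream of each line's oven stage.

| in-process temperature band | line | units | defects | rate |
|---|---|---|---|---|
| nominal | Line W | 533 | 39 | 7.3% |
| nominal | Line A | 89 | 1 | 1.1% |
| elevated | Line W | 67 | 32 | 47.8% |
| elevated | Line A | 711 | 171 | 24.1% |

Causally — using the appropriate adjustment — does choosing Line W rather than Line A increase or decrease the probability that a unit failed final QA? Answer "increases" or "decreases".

decreases

The distribution of in-process temperature band is itself part of what the line does — it is an intermediate outcome. Holding it fixed would remove that part of the effect; the total effect is the pooled difference.
Pooled: Line W 11.8% vs Line A 21.5%; Line W is lower overall.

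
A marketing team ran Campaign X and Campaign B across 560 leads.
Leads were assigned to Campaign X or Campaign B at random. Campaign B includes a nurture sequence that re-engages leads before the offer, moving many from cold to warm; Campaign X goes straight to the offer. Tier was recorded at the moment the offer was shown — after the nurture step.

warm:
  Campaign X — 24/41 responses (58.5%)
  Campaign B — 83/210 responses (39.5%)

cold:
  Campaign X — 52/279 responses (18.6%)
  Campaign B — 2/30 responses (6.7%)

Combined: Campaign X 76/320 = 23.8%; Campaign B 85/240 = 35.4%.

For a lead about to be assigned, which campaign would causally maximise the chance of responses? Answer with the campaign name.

Campaign B

Stratifying would compare campaigns among leads the campaigns themselves sorted into engagement tier groups — a form of selection on an intermediate. The unconditioned pooled rates give the total causal effect.
Pooled: Campaign X 23.8% vs Campaign B 35.4%; Campaign B is higher overall.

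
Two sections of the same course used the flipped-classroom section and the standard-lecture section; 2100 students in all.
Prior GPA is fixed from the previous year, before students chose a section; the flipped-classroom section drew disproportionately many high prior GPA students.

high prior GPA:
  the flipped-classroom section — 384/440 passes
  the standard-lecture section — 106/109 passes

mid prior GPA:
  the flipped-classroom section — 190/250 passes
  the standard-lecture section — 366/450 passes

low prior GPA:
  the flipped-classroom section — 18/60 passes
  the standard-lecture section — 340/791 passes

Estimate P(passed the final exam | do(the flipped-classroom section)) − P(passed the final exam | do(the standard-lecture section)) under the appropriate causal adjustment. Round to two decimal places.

-0.10

The prior GPA band-specific comparison favours the standard-lecture section throughout, but the pooled figures favour the flipped-classroom section. The question is whether to condition on prior GPA band.
Since prior GPA band is a pre-existing factor (not a product of the teaching method) and it affects the outcome on its own, it is a confounder. The stratified rates, not the pooled rate, identify the causal effect.
Adjusting over the population distribution of prior GPA band: 0.261·(0.873−0.972) + 0.333·(0.760−0.813) + 0.405·(0.300−0.430) = -0.096.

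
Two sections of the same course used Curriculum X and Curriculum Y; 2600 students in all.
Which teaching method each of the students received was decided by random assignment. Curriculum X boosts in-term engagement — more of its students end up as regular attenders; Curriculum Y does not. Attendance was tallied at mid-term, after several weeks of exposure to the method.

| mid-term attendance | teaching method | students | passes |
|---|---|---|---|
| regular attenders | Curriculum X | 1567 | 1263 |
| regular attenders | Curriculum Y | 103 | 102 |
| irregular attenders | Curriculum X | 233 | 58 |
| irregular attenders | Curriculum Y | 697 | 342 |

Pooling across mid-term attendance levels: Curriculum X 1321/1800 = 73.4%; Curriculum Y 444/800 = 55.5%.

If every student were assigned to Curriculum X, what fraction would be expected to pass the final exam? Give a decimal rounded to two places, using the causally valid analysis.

0.73

The distribution of mid-term attendance is itself part of what the teaching method does — it is an intermediate outcome. Holding it fixed would remove that part of the effect; the total effect is the pooled difference.
So P(outcome | do(Curriculum X)) is just the pooled rate for Curriculum X: 1321/1800 = 0.734.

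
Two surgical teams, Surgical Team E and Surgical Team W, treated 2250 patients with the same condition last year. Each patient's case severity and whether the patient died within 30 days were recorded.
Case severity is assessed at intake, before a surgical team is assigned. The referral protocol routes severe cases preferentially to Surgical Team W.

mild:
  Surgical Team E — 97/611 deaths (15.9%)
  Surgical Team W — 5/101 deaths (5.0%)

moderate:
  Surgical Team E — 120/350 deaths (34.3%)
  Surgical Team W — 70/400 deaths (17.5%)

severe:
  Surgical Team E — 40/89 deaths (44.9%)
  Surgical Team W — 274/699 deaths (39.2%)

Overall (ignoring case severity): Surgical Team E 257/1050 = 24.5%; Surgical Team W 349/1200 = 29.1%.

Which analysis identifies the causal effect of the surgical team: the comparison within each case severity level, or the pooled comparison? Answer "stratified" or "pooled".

The stratified and pooled comparisons disagree (Surgical Team W wins within each case severity; Surgical Team E wins overall), so the answer turns on the causal role of case severity.
Since case severity is a pre-existing factor (not a product of the surgical team) and it affects the outcome on its own, it is a confounder. The stratified rates, not the pooled rate, identify the causal effect.
Within each level — mild: 15.9% vs 5.0%; moderate: 34.3% vs 17.5%; severe: 44.9% vs 39.2% — Surgical Team W is lower every time.

stratified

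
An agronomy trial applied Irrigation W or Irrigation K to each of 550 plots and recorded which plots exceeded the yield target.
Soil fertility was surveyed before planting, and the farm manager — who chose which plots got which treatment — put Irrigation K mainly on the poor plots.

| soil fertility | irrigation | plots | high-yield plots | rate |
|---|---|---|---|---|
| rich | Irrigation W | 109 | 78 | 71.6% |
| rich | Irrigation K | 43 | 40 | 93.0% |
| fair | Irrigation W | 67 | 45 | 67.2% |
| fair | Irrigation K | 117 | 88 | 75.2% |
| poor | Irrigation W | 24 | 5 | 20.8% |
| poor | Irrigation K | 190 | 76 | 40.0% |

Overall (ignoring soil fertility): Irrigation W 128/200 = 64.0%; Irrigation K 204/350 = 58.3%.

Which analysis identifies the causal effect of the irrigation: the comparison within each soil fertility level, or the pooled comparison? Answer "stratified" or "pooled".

Soil fertility differs across irrigations for reasons unrelated to any effect of the irrigation itself, and it separately predicts the outcome — a classic confounder. We must compare within soil fertility levels.
Within each level — rich: 71.6% vs 93.0%; fair: 67.2% vs 75.2%; poor: 20.8% vs 40.0% — Irrigation K is higher every time.

stratified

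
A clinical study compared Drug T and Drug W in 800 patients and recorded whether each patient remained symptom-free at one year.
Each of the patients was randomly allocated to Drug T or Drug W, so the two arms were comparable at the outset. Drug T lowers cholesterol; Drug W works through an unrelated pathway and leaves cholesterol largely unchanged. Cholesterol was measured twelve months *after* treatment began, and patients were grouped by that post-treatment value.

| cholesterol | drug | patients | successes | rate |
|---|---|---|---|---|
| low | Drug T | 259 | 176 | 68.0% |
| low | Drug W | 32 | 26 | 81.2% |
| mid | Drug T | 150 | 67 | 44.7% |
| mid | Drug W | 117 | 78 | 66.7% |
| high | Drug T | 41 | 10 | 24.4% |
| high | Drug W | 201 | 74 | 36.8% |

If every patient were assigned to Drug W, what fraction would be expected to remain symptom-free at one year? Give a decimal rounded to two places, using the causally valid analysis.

Stratifying would compare drugs among patients the drugs themselves sorted into cholesterol groups — a form of selection on an intermediate. The unconditioned pooled rates give the total causal effect.
So P(outcome | do(Drug W)) is just the pooled rate for Drug W: 178/350 = 0.509.

0.51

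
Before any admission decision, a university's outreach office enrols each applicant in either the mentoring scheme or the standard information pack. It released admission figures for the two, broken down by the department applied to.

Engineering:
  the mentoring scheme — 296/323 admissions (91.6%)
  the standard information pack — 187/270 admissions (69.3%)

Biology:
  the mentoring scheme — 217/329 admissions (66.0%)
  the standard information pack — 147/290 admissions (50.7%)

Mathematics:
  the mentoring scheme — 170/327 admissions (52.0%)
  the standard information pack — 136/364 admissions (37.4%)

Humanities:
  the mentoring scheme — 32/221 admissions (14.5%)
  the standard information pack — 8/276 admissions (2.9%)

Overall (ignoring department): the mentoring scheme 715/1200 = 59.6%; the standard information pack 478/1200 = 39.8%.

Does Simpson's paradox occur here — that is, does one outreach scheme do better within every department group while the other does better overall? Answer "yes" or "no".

Within each department level (Engineering 91.6% vs 69.3%; Biology 66.0% vs 50.7%; Mathematics 52.0% vs 37.4%; Humanities 14.5% vs 2.9%), the mentoring scheme has the higher rate every time. Pooled: 59.6% vs 39.8% — the mentoring scheme has the higher rate overall. They agree.

no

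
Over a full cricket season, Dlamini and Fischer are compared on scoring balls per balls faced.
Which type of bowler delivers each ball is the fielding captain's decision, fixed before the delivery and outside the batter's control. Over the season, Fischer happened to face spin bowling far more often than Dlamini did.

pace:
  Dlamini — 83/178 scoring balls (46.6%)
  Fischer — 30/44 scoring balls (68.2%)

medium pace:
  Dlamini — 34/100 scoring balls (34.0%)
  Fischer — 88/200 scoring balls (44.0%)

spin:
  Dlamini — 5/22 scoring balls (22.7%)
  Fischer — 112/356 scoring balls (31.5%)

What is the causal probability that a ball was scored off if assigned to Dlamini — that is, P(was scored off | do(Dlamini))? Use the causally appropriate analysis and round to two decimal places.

0.32

The stratified and pooled comparisons disagree (Fischer wins within each bowling type; Dlamini wins overall), so the answer turns on the causal role of bowling type.
The imbalance in bowling type arose from how balls faced were allocated, not from anything the player did; and bowling type independently affects the outcome. The pooled gap is confounded — condition on bowling type.
Standardising Dlamini to the population bowling type mix: 0.247·83/178 + 0.333·34/100 + 0.420·5/22 = 0.324.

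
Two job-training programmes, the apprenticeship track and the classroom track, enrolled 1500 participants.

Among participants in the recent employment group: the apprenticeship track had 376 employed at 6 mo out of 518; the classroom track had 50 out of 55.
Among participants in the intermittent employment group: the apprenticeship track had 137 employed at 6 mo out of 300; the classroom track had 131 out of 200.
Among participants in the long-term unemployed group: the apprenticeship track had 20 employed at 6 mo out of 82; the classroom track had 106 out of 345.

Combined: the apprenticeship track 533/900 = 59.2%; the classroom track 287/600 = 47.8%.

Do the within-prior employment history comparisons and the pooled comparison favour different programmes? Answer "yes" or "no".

yes

Within each prior employment history level (recent employment 72.6% vs 90.9%; intermittent employment 45.7% vs 65.5%; long-term unemployed 24.4% vs 30.7%), the classroom track has the higher rate every time. Pooled: 59.2% vs 47.8% — the apprenticeship track has the higher rate overall. The two comparisons disagree.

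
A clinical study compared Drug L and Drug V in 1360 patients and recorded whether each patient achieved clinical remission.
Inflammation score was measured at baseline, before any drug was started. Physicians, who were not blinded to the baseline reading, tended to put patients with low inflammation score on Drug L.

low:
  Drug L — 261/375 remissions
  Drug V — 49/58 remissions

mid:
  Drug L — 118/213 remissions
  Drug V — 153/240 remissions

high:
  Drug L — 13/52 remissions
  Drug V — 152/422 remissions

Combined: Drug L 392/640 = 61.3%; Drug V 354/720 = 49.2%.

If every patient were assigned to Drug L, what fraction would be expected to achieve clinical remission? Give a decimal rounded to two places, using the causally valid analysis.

0.49

Nothing the drug does changes inflammation score; the imbalance is an allocation artefact. With inflammation score also predicting the outcome, the pooled figure is confounded, and the within-stratum comparison is the causal one.
Standardising Drug L to the population inflammation score mix: 0.318·261/375 + 0.333·118/213 + 0.349·13/52 = 0.493.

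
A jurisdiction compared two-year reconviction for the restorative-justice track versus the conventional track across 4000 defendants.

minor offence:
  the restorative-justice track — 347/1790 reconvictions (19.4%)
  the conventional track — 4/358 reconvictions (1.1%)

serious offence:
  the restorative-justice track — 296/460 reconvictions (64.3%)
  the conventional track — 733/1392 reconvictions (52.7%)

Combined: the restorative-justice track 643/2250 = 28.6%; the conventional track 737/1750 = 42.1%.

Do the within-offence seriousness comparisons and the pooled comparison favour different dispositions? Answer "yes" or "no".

yes

Within each offence seriousness level (minor offence 19.4% vs 1.1%; serious offence 64.3% vs 52.7%), the conventional track has the lower rate every time. Pooled: 28.6% vs 42.1% — the restorative-justice track has the lower rate overall. The two comparisons disagree.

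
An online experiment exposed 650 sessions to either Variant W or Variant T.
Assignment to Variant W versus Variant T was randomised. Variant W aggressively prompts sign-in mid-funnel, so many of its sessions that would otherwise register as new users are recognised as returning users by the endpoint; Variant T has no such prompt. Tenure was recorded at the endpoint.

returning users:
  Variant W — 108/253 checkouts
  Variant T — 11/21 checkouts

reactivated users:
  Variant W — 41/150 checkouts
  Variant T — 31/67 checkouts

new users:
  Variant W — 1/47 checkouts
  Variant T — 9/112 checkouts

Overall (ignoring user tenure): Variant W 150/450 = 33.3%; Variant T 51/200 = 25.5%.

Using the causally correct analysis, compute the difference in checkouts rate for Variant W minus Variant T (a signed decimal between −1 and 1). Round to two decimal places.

User tenure lies on the pathway variant → user tenure → outcome, so adjusting for it blocks the indirect effect. For the total causal effect of variant, use the unadjusted pooled rates.
The causal difference is the pooled difference: 0.333 − 0.255 = +0.078.

+0.08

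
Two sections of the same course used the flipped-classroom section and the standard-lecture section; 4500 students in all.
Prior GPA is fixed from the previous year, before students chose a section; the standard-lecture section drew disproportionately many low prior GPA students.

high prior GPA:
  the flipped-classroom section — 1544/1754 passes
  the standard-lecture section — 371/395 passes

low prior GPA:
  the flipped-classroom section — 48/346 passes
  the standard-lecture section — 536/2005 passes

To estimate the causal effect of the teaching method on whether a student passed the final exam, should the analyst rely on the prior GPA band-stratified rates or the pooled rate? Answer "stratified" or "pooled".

stratified

The stratified and pooled comparisons disagree (the standard-lecture section wins within each prior GPA band; the flipped-classroom section wins overall), so the answer turns on the causal role of prior GPA band.
Prior GPA band satisfies the back-door criterion: it is not a descendant of the teaching method, and it blocks the spurious path from teaching method to outcome. Adjusting for it (i.e., using the within-prior GPA band rates) gives the causal effect.
Within each level — high prior GPA: 88.0% vs 93.9%; low prior GPA: 13.9% vs 26.7% — the standard-lecture section is higher every time.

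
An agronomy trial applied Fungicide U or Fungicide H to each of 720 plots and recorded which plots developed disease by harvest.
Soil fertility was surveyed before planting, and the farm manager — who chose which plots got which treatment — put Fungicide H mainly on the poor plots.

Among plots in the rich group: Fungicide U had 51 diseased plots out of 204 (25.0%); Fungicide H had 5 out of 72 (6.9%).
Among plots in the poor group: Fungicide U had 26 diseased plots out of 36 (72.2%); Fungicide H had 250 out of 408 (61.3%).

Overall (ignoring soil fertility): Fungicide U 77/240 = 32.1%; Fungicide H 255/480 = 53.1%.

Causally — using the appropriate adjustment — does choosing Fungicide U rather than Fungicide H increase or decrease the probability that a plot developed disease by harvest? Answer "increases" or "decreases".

increases

Since soil fertility is a pre-existing factor (not a product of the fungicide) and it affects the outcome on its own, it is a confounder. The stratified rates, not the pooled rate, identify the causal effect.
Within each level — rich: 25.0% vs 6.9%; poor: 72.2% vs 61.3% — Fungicide H is lower every time.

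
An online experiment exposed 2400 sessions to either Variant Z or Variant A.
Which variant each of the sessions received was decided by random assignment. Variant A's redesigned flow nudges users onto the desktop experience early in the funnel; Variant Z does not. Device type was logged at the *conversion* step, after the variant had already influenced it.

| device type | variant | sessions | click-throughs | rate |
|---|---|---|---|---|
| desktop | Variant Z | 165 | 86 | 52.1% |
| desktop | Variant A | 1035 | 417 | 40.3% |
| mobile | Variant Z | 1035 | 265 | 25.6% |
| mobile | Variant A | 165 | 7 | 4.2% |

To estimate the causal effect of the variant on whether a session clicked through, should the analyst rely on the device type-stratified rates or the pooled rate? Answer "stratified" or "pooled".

pooled

Device type is downstream of the variant. One should not condition on a consequence of treatment, so the overall rates are the right comparison.
Pooled: Variant Z 29.2% vs Variant A 35.3%; Variant A is higher overall.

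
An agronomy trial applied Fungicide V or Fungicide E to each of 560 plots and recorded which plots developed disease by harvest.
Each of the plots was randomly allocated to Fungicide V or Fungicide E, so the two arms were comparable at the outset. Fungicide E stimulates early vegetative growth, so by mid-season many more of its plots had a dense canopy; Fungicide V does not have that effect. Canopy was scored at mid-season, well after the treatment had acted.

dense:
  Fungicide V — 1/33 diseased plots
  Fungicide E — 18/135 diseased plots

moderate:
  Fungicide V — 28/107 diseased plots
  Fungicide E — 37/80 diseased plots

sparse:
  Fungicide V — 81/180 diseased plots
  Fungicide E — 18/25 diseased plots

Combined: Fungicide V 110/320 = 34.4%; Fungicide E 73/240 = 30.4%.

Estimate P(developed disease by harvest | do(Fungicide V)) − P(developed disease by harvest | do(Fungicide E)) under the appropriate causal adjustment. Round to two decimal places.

+0.04

Within every mid-season canopy level Fungicide V has the lower rate, yet pooled Fungicide E does — Simpson's reversal.
Mid-season canopy is recorded after the fungicide and is itself shifted by it — it sits on the causal path from fungicide to outcome. Conditioning on a mediator would strip out part of the effect we want; the pooled comparison gives the total causal effect.
The causal difference is the pooled difference: 0.344 − 0.304 = +0.040.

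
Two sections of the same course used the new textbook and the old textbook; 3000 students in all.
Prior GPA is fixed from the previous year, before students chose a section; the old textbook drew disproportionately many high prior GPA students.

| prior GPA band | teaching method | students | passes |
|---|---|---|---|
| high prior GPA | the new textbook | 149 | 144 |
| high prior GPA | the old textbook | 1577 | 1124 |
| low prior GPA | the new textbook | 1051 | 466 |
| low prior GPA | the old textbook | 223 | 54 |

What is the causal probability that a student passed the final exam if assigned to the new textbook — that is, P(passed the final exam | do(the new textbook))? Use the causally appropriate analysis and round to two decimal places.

the new textbook is higher inside every prior GPA band stratum but the old textbook is higher in aggregate. Whether to stratify depends on how prior GPA band relates to the teaching method.
Prior GPA band differs across teaching methods for reasons unrelated to any effect of the teaching method itself, and it separately predicts the outcome — a classic confounder. We must compare within prior GPA band levels.
Standardising the new textbook to the population prior GPA band mix: 0.575·144/149 + 0.425·466/1051 = 0.744.

0.74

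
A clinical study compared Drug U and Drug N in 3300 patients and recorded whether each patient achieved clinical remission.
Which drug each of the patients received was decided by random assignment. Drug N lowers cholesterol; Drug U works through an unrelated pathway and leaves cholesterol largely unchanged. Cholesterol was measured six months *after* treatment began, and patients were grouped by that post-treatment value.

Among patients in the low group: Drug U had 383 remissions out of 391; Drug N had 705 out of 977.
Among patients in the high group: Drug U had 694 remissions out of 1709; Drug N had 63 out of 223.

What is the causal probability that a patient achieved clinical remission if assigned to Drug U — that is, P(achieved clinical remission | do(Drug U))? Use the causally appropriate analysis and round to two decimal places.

0.51

Drug U is higher inside every cholesterol stratum but Drug N is higher in aggregate. Whether to stratify depends on how cholesterol relates to the drug.
Cholesterol is recorded after the drug and is itself shifted by it — it sits on the causal path from drug to outcome. Conditioning on a mediator would strip out part of the effect we want; the pooled comparison gives the total causal effect.
So P(outcome | do(Drug U)) is just the pooled rate for Drug U: 1077/2100 = 0.513.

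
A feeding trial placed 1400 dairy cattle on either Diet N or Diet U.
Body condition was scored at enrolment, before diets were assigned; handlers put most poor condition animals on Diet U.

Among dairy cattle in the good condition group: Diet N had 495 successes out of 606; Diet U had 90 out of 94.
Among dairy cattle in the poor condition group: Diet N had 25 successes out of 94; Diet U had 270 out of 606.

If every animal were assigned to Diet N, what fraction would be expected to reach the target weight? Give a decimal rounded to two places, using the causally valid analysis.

Starting body condition differs across diets for reasons unrelated to any effect of the diet itself, and it separately predicts the outcome — a classic confounder. We must compare within starting body condition levels.
Standardising Diet N to the population starting body condition mix: 0.500·495/606 + 0.500·25/94 = 0.541.

0.54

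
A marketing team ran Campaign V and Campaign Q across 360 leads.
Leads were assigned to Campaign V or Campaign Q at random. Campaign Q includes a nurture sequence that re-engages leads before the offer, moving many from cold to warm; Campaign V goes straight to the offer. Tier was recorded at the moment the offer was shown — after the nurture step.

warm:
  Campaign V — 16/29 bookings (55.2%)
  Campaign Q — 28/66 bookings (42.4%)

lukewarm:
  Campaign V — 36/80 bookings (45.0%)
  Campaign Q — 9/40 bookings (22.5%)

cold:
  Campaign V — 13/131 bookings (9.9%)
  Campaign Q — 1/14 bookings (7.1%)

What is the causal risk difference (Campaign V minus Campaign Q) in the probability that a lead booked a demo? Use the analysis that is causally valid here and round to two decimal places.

-0.05

Within every engagement tier level Campaign V has the higher rate, yet pooled Campaign Q does — Simpson's reversal.
Engagement tier is downstream of the campaign. One should not condition on a consequence of treatment, so the overall rates are the right comparison.
The causal difference is the pooled difference: 0.271 − 0.317 = -0.046.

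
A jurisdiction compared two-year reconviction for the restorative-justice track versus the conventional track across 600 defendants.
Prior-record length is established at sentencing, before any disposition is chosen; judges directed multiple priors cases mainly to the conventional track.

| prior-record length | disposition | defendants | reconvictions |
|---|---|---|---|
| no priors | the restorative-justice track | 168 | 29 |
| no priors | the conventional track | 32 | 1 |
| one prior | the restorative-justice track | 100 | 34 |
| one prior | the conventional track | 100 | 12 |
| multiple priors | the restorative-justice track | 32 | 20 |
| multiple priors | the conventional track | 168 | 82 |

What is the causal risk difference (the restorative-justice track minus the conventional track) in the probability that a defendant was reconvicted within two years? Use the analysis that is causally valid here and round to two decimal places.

Within every prior-record length level the conventional track has the lower rate, yet pooled the restorative-justice track does — Simpson's reversal.
Prior-record length is set before the disposition has any effect — it is not caused by the disposition — and it independently drives the outcome. That makes it a confounder, so the causal comparison is within prior-record length levels.
Adjusting over the population distribution of prior-record length: 0.333·(0.173−0.031) + 0.333·(0.340−0.120) + 0.333·(0.625−0.488) = +0.166.

+0.17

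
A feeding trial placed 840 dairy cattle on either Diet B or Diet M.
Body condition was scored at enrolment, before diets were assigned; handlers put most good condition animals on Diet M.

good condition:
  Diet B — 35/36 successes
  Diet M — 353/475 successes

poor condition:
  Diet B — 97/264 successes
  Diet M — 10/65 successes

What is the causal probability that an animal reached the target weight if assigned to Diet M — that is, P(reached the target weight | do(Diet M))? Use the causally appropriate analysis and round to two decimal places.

0.51

Nothing the diet does changes starting body condition; the imbalance is an allocation artefact. With starting body condition also predicting the outcome, the pooled figure is confounded, and the within-stratum comparison is the causal one.
Standardising Diet M to the population starting body condition mix: 0.608·353/475 + 0.392·10/65 = 0.512.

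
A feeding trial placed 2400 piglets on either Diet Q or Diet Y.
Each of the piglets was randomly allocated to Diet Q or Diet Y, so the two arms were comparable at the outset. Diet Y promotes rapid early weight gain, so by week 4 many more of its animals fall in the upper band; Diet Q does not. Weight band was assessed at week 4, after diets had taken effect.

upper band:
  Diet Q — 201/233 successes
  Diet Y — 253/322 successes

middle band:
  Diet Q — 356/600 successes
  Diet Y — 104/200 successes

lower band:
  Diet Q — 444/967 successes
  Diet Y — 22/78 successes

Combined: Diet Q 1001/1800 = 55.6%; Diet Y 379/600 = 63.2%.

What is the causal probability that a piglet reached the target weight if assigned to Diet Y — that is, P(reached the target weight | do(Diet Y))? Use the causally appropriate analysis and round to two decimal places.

The week-4 weight band-specific comparison favours Diet Q throughout, but the pooled figures favour Diet Y. The question is whether to condition on week-4 weight band.
Week-4 weight band lies on the pathway diet → week-4 weight band → outcome, so adjusting for it blocks the indirect effect. For the total causal effect of diet, use the unadjusted pooled rates.
So P(outcome | do(Diet Y)) is just the pooled rate for Diet Y: 379/600 = 0.632.

0.63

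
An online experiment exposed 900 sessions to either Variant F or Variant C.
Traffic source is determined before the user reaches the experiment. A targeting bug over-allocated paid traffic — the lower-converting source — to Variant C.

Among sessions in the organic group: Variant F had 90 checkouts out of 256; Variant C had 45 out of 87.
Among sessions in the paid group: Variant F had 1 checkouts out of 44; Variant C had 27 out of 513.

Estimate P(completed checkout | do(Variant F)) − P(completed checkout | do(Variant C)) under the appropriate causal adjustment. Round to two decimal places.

-0.08

Nothing the variant does changes traffic source; the imbalance is an allocation artefact. With traffic source also predicting the outcome, the pooled figure is confounded, and the within-stratum comparison is the causal one.
Adjusting over the population distribution of traffic source: 0.381·(0.352−0.517) + 0.619·(0.023−0.053) = -0.082.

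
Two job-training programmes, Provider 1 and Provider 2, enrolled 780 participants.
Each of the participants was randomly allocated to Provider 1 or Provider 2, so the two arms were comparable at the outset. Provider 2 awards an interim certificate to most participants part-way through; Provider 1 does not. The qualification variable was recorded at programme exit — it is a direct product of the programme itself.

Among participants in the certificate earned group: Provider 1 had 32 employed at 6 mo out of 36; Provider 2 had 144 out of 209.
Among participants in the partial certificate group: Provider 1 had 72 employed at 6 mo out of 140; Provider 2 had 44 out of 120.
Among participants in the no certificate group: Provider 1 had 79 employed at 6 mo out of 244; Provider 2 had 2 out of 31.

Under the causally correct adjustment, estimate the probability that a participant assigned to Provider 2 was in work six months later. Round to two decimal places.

Provider 1 is higher inside every qualification attained during the programme stratum but Provider 2 is higher in aggregate. Whether to stratify depends on how qualification attained during the programme relates to the programme.
Stratifying would compare programmes among participants the programmes themselves sorted into qualification attained during the programme groups — a form of selection on an intermediate. The unconditioned pooled rates give the total causal effect.
So P(outcome | do(Provider 2)) is just the pooled rate for Provider 2: 190/360 = 0.528.

0.53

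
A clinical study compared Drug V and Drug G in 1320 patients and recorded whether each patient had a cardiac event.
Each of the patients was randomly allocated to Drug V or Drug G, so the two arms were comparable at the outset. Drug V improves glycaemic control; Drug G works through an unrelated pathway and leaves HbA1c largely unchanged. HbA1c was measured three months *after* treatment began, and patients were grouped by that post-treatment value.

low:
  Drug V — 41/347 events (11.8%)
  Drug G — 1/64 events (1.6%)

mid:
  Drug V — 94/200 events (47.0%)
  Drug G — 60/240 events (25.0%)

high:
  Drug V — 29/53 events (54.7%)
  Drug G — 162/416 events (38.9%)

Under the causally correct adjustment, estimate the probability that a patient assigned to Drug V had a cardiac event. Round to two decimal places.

The distribution of HbA1c is itself part of what the drug does — it is an intermediate outcome. Holding it fixed would remove that part of the effect; the total effect is the pooled difference.
So P(outcome | do(Drug V)) is just the pooled rate for Drug V: 164/600 = 0.273.

0.27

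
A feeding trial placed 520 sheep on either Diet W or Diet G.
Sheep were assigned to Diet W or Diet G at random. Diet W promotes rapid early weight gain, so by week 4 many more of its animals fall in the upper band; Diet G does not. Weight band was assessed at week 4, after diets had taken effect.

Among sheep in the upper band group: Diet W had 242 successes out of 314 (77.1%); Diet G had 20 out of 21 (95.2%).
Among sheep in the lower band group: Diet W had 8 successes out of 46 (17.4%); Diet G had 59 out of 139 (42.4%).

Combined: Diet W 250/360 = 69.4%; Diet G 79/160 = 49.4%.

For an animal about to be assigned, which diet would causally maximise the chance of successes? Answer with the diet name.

Diet W

The stratified and pooled comparisons disagree (Diet G wins within each week-4 weight band; Diet W wins overall), so the answer turns on the causal role of week-4 weight band.
Week-4 weight band lies on the pathway diet → week-4 weight band → outcome, so adjusting for it blocks the indirect effect. For the total causal effect of diet, use the unadjusted pooled rates.
Pooled: Diet W 69.4% vs Diet G 49.4%; Diet W is higher overall.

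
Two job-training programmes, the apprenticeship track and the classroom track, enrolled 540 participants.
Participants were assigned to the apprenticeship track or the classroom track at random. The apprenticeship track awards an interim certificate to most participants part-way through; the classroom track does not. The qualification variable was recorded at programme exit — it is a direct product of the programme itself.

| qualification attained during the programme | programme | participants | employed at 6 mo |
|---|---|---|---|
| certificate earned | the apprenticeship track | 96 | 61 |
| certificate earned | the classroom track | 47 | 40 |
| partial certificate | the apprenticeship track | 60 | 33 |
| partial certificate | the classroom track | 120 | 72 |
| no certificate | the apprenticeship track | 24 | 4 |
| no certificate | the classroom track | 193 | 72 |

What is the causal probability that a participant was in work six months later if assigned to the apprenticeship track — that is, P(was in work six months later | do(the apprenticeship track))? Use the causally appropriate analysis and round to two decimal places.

Qualification attained during the programme is downstream of the programme. One should not condition on a consequence of treatment, so the overall rates are the right comparison.
So P(outcome | do(the apprenticeship track)) is just the pooled rate for the apprenticeship track: 98/180 = 0.544.

0.54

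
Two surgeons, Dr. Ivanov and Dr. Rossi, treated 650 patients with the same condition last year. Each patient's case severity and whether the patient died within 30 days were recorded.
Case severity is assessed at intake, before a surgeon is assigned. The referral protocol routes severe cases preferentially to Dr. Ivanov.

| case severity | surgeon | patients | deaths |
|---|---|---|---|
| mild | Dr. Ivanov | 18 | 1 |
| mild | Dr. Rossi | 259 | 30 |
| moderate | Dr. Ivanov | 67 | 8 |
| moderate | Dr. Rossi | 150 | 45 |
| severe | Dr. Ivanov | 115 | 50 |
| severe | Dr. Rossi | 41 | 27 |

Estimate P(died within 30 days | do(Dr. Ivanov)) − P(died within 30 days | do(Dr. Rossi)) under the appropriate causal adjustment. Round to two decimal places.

-0.14

Case severity satisfies the back-door criterion: it is not a descendant of the surgeon, and it blocks the spurious path from surgeon to outcome. Adjusting for it (i.e., using the within-case severity rates) gives the causal effect.
Adjusting over the population distribution of case severity: 0.426·(0.056−0.116) + 0.334·(0.119−0.300) + 0.240·(0.435−0.659) = -0.140.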